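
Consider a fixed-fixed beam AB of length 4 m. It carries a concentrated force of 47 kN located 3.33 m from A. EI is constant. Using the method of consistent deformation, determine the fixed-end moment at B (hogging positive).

M_B = 21.82 kN·m

Take the two fixed-end moments M_A, M_B as redundants; the released structure is the simple span AB.
Simple-span end rotations at A and B under the given loads:
  at A: point load 47 at a = 3.33: Pab(L + b)/(6LEI) = 20.4/EI
  at B: point load 47 at a = 3.33: Pab(L + a)/(6LEI) = 32.03/EI
  θ_A0 = 20.4/EI,  θ_B0 = 32.03/EI
Flexibility coefficients: a unit moment at one end gives L/(3EI) there and L/(6EI) at the far end, so f₁₁ = f₂₂ = 1.333/EI and f₁₂ = f₂₁ = 0.6667/EI.
Compatibility — zero rotation at each built-in end:
  1.333 M_A + 0.6667 M_B = 20.4
  0.6667 M_A + 1.333 M_B = 32.03
Solving the pair gives M_A = 4.391 kN·m and M_B = 21.82 kN·m (hogging).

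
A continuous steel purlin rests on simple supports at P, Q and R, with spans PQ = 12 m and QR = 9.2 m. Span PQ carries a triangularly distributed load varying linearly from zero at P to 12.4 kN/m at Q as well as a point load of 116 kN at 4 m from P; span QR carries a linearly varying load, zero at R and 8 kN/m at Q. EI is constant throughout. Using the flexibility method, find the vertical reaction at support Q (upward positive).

Take M_Q as the redundant. Released structure: two simple spans PQ and QR with a hinge at Q.
Discontinuity in slope at Q on the released structure — sum the simple-span end rotations:
  span PQ: triangular load, peak 12.4: w₀L³/(45EI) = 476.2/EI
  span PQ: point load 116 at a = 4: Pab(L + a)/(6LEI) = 824.9/EI
  span QR: triangular load, peak 8: w₀L³/(45EI) = 138.4/EI
  relative rotation θ_0 = (1301 + 138.4)/EI = 1439/EI
A unit hogging moment at Q produces rotation L₁/(3EI) + L₂/(3EI) = 7.067/EI.
Compatibility: M_Q·(L₁+L₂)/(3EI) = θ_0, giving M_Q = 203.7 kN·m (hogging).
Span PQ, ΣM about P with M_Q applied at Q: R_Q^{PQ}·12 = 1059 + 203.7, so R_Q^{PQ} = 105.2 kN and R_P = 190.4 − 105.2 = 85.16 kN.
Span QR, ΣM about R: R_Q^{QR}·9.2 = 225.7 + 203.7, so R_Q^{QR} = 46.67 kN and R_R = 36.8 − 46.67 = -9.875 kN.
R_Q = 105.2 + 46.67 = 151.9 kN.

R_Q = 151.9 kN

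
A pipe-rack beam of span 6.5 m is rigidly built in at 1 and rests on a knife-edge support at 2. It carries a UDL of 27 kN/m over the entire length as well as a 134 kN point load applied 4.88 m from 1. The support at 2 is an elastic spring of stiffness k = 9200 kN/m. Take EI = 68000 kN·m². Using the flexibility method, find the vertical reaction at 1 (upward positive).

R_1 = 170 kN

Remove the prop at 2; the released (primary) structure is a cantilever built in at 1.
Deflection at 2 on the released cantilever, summing each load's contribution:
  UDL 27: wL⁴/(8EI) = 6025/EI
  point load 134 at a = 4.88: Pa²(3L − a)/(6EI) = 7776/EI
  δ_0 = 13800/EI
Tip deflection under a unit load at 2: L³/(3EI) = 91.54/EI.
With EI = 68000 kN·m²: δ_0 = 0.20295 m and δ_{22} = 0.001346 m/kN.
Compatibility — the spring shortens by R_2/k under the reaction it provides: δ_0 − R_2·δ_{22} = R_2/k. With 1/k = 0.000109 m/kN, R_2 = δ_0 / (δ_{22} + 1/k) = 0.20295 / (0.001346 + 0.000109) = 139.5 kN.
Vertical equilibrium: R_1 = ΣP − R_2 = 309.5 − 139.5 = 170 kN.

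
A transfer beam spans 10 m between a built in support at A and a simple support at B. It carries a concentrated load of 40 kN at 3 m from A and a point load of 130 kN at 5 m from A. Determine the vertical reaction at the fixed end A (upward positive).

R_A = 124.5 kN

Remove the prop at B; the released (primary) structure is a cantilever built in at A.
Primary-structure tip deflection at B by superposition:
  point load 40 at a = 3: Pa²(3L − a)/(6EI) = 1620/EI
  point load 130 at a = 5: Pa²(3L − a)/(6EI) = 13542/EI
  δ_0 = 15162/EI
Tip deflection under a unit load at B: L³/(3EI) = 333.3/EI.
Compatibility at B: δ_0 − R_B·δ_{BB} = 0, so R_B = 15162/333.3 = 45.48 kN.
Vertical equilibrium: R_A = ΣP − R_B = 170 − 45.48 = 124.5 kN.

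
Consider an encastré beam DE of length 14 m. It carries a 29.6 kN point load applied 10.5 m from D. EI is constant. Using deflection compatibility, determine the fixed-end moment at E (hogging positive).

M_E = 58.27 kN·m

Take the two fixed-end moments M_D, M_E as redundants; the released structure is the simple span DE.
Simple-span end rotations at D and E under the given loads:
  at D: point load 29.6 at a = 10.5: Pab(L + b)/(6LEI) = 226.6/EI
  at E: point load 29.6 at a = 10.5: Pab(L + a)/(6LEI) = 317.3/EI
  θ_D0 = 226.6/EI,  θ_E0 = 317.3/EI
Flexibility coefficients: a unit moment at one end gives L/(3EI) there and L/(6EI) at the far end, so f₁₁ = f₂₂ = 4.667/EI and f₁₂ = f₂₁ = 2.333/EI.
Compatibility — zero rotation at each built-in end:
  4.667 M_D + 2.333 M_E = 226.6
  2.333 M_D + 4.667 M_E = 317.3
Solving the pair gives M_D = 19.43 kN·m and M_E = 58.27 kN·m (hogging).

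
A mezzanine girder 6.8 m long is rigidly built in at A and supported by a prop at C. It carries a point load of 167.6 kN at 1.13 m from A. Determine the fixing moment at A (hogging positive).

M_A = 144.8 kN·m

Remove the prop at C; the released (primary) structure is a cantilever built in at A.
Downward deflection at the released point C due to the loads:
  point load 167.6 at a = 1.13: Pa²(3L − a)/(6EI) = 687.3/EI
Tip deflection under a unit load at C: L³/(3EI) = 104.8/EI.
The prop prevents deflection at C: R_C = δ_0/δ_{CC} = 687.3/104.8 = 6.558 kN.
Moment equilibrium about A: M_A = Σ(load moments about A) − R_C·L = 189.4 − 6.558×6.8 = 144.8 kN·m.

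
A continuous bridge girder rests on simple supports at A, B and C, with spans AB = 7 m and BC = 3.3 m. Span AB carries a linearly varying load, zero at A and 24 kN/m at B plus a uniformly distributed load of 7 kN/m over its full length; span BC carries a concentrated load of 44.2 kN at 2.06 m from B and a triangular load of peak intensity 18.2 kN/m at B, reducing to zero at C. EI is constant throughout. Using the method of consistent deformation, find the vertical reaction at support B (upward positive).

Release continuity at B by inserting a hinge; the redundant is the internal moment M_B. The primary structure is two simply-supported spans AB and BC.
Rotations at B on the released spans (each span's end-slope, ×1/EI):
  span AB: triangular load, peak 24: w₀L³/(45EI) = 182.9/EI
  span AB: UDL 7: wL³/(24EI) = 100/EI
  span BC: point load 44.2 at a = 2.06: Pab(L + b)/(6LEI) = 25.89/EI
  span BC: triangular load, peak 18.2: w₀L³/(45EI) = 14.53/EI
  relative rotation θ_0 = (283 + 40.42)/EI = 323.4/EI
A unit hogging moment at B produces rotation L₁/(3EI) + L₂/(3EI) = 3.433/EI.
Slope continuity at B: θ_0 = M_B·3.433/EI, so M_B = 323.4/3.433 = 94.19 kN·m (hogging).
Span AB, ΣM about A with M_B applied at B: R_B^{AB}·7 = 563.5 + 94.19, so R_B^{AB} = 93.96 kN and R_A = 133 − 93.96 = 39.04 kN.
Span BC, ΣM about C: R_B^{BC}·3.3 = 120.9 + 94.19, so R_B^{BC} = 65.17 kN and R_C = 74.23 − 65.17 = 9.058 kN.
R_B = 93.96 + 65.17 = 159.1 kN.

R_B = 159.1 kN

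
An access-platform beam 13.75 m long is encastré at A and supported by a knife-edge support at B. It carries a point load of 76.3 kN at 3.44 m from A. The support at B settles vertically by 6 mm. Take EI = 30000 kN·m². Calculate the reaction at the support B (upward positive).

Choose R_B as the redundant. The primary structure is the cantilever fixed at A.
Primary-structure tip deflection at B by superposition:
  point load 76.3 at a = 3.44: Pa²(3L − a)/(6EI) = 5690/EI
Flexibility coefficient — unit upward force at B: δ_{BB} = L³/(3EI) = 866.5/EI.
With EI = 30000 kN·m²: δ_0 = 0.18966 m and δ_{BB} = 0.028885 m/kN.
Compatibility — the beam at B must follow the support down by 0.006 m: δ_0 − R_B·δ_{BB} = 0.006, so R_B = (0.18966 − 0.006)/0.028885 = 6.358 kN.

R_B = 6.358 kN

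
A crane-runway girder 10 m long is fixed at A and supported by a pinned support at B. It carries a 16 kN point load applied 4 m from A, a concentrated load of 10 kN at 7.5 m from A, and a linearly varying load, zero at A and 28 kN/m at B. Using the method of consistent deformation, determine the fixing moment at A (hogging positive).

Choose R_B as the redundant. The primary structure is the cantilever fixed at A.
Primary-structure tip deflection at B by superposition:
  point load 16 at a = 4: Pa²(3L − a)/(6EI) = 1109/EI
  point load 10 at a = 7.5: Pa²(3L − a)/(6EI) = 2109/EI
  triangular load, peak 28 at the free end: 11w₀L⁴/(120EI) = 25667/EI
  δ_0 = 28885/EI
Tip deflection under a unit load at B: L³/(3EI) = 333.3/EI.
The prop prevents deflection at B: R_B = δ_0/δ_{BB} = 28885/333.3 = 86.66 kN.
Moment equilibrium about A: M_A = Σ(load moments about A) − R_B·L = 1072 − 86.66×10 = 205.8 kN·m.

M_A = 205.8 kN·m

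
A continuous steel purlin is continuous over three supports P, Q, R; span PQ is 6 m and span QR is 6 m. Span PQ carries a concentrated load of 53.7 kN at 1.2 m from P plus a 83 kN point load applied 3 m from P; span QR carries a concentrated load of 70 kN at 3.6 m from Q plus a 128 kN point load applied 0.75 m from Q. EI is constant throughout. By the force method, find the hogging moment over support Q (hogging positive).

M_Q = 136.8 kN·m

Insert a hinge at Q; M_Q is the redundant, and each span becomes simply supported.
Rotations at Q on the released spans (each span's end-slope, ×1/EI):
  span PQ: point load 53.7 at a = 1.2: Pab(L + a)/(6LEI) = 61.86/EI
  span PQ: point load 83 at a = 3: Pab(L + a)/(6LEI) = 186.8/EI
  span QR: point load 70 at a = 3.6: Pab(L + b)/(6LEI) = 141.1/EI
  span QR: point load 128 at a = 0.75: Pab(L + b)/(6LEI) = 157.5/EI
  relative rotation θ_0 = (248.6 + 298.6)/EI = 547.2/EI
A unit hogging moment at Q produces rotation L₁/(3EI) + L₂/(3EI) = 4/EI.
Compatibility: M_Q·(L₁+L₂)/(3EI) = θ_0, giving M_Q = 136.8 kN·m (hogging).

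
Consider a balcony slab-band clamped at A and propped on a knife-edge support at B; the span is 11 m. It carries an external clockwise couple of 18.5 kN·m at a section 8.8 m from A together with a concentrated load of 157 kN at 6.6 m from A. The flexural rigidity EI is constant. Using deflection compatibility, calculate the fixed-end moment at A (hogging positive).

M_A = 282 kN·m

Release the roller at B. Primary structure: cantilever fixed at A.
Deflection at B on the released cantilever, summing each load's contribution:
  clockwise couple 18.5 at a = 8.8: M₀a(2L − a)/(2EI) = 1074/EI
  point load 157 at a = 6.6: Pa²(3L − a)/(6EI) = 30091/EI
  δ_0 = 31166/EI
Flexibility coefficient — unit upward force at B: δ_{BB} = L³/(3EI) = 443.7/EI.
The prop prevents deflection at B: R_B = δ_0/δ_{BB} = 31166/443.7 = 70.25 kN.
Moment equilibrium about A: M_A = Σ(load moments about A) − R_B·L = 1055 − 70.25×11 = 282 kN·m.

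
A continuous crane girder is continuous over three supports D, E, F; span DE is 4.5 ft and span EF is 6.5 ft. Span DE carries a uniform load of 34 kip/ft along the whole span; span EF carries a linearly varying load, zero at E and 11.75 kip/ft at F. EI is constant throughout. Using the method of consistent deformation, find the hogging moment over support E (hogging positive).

M_E = 52.32 kip·ft

Take M_E as the redundant. Released structure: two simple spans DE and EF with a hinge at E.
Discontinuity in slope at E on the released structure — sum the simple-span end rotations:
  span DE: UDL 34: wL³/(24EI) = 129.1/EI
  span EF: triangular load, peak 11.75: 7w₀L³/(360EI) = 62.74/EI
  relative rotation θ_0 = (129.1 + 62.74)/EI = 191.8/EI
A unit hogging moment at E produces rotation L₁/(3EI) + L₂/(3EI) = 3.667/EI.
Slope continuity at E: θ_0 = M_E·3.667/EI, so M_E = 191.8/3.667 = 52.32 kip·ft (hogging).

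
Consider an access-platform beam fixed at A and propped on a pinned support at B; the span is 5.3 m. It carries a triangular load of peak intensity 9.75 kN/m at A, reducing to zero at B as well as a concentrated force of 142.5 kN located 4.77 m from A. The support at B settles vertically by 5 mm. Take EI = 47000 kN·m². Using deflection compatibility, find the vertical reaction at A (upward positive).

Remove the prop at B; the released (primary) structure is a cantilever built in at A.
Primary-structure tip deflection at B by superposition:
  triangular load, peak 9.75 at the fixed end: w₀L⁴/(30EI) = 256.4/EI
  point load 142.5 at a = 4.77: Pa²(3L − a)/(6EI) = 6014/EI
  δ_0 = 6271/EI
Flexibility coefficient — unit upward force at B: δ_{BB} = L³/(3EI) = 49.63/EI.
With EI = 47000 kN·m²: δ_0 = 0.13342 m and δ_{BB} = 0.001056 m/kN.
Compatibility — the beam at B must follow the support down by 0.005 m: δ_0 − R_B·δ_{BB} = 0.005, so R_B = (0.13342 − 0.005)/0.001056 = 121.6 kN.
Vertical equilibrium: R_A = ΣP − R_B = 168.3 − 121.6 = 46.71 kN.

R_A = 46.71 kN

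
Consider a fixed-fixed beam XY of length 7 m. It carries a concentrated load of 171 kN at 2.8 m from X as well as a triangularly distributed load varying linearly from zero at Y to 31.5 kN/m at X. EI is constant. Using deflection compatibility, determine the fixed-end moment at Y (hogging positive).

Take the two fixed-end moments M_X, M_Y as redundants; the released structure is the simple span XY.
End rotations of the released simple span under the applied load (×1/EI):
  at X: point load 171 at a = 2.8: Pab(L + b)/(6LEI) = 536.3/EI
  at Y: point load 171 at a = 2.8: Pab(L + a)/(6LEI) = 469.2/EI
  at X: triangular load, peak 31.5: w₀L³/(45EI) = 240.1/EI
  at Y: triangular load, peak 31.5: 7w₀L³/(360EI) = 210.1/EI
  θ_X0 = 776.4/EI,  θ_Y0 = 679.3/EI
Flexibility coefficients: a unit moment at one end gives L/(3EI) there and L/(6EI) at the far end, so f₁₁ = f₂₂ = 2.333/EI and f₁₂ = f₂₁ = 1.167/EI.
Compatibility — zero rotation at each built-in end:
  2.333 M_X + 1.167 M_Y = 776.4
  1.167 M_X + 2.333 M_Y = 679.3
Solving the pair gives M_X = 249.5 kN·m and M_Y = 166.4 kN·m (hogging).

M_Y = 166.4 kN·m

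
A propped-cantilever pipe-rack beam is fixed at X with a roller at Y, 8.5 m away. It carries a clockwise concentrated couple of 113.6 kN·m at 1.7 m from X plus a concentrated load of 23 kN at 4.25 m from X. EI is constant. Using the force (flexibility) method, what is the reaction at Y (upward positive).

R_Y = 14.4 kN

Remove the prop at Y; the released (primary) structure is a cantilever built in at X.
Free-end deflection of the primary structure under the applied loading (downward +):
  clockwise couple 113.6 at a = 1.7: M₀a(2L − a)/(2EI) = 1477/EI
  point load 23 at a = 4.25: Pa²(3L − a)/(6EI) = 1471/EI
  δ_0 = 2949/EI
Flexibility coefficient — unit upward force at Y: δ_{YY} = L³/(3EI) = 204.7/EI.
The prop prevents deflection at Y: R_Y = δ_0/δ_{YY} = 2949/204.7 = 14.4 kN.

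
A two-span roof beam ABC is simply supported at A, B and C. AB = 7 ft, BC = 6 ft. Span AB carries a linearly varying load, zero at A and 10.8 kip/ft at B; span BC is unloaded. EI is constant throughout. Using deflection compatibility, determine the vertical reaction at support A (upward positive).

R_A = 9.886 kip

Take M_B as the redundant. Released structure: two simple spans AB and BC with a hinge at B.
Discontinuity in slope at B on the released structure — sum the simple-span end rotations:
  span AB: triangular load, peak 10.8: w₀L³/(45EI) = 82.32/EI
  relative rotation θ_0 = (82.32 + 0)/EI = 82.32/EI
A unit hogging moment at B produces rotation L₁/(3EI) + L₂/(3EI) = 4.333/EI.
Compatibility: M_B·(L₁+L₂)/(3EI) = θ_0, giving M_B = 19 kip·ft (hogging).
Span AB, ΣM about A with M_B applied at B: R_B^{AB}·7 = 176.4 + 19, so R_B^{AB} = 27.91 kip and R_A = 37.8 − 27.91 = 9.886 kip.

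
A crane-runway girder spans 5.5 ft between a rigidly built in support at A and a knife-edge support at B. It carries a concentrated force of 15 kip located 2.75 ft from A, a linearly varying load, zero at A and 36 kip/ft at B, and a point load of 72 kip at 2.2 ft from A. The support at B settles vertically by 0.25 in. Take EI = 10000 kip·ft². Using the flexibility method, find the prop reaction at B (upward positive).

Take the reaction at B as the redundant and release it; the primary structure is a cantilever fixed at A.
Deflection at B on the released cantilever, summing each load's contribution:
  point load 15 at a = 2.75: Pa²(3L − a)/(6EI) = 260/EI
  triangular load, peak 36 at the free end: 11w₀L⁴/(120EI) = 3020/EI
  point load 72 at a = 2.2: Pa²(3L − a)/(6EI) = 830.5/EI
  δ_0 = 4110/EI
Tip deflection under a unit load at B: L³/(3EI) = 55.46/EI.
With EI = 10000 kip·ft²: δ_0 = 0.41102 ft and δ_{BB} = 0.005546 ft/kip.
Compatibility — the beam at B must follow the support down by 0.02083 ft: δ_0 − R_B·δ_{BB} = 0.02083, so R_B = (0.41102 − 0.02083)/0.005546 = 70.36 kip.

R_B = 70.36 kip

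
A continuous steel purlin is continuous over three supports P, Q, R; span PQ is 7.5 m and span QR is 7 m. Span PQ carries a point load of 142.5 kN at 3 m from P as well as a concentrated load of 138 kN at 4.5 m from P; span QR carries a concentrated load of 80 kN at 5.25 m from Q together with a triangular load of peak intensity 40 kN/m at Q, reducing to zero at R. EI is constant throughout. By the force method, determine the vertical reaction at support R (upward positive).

R_R = 65.18 kN

Release continuity at Q by inserting a hinge; the redundant is the internal moment M_Q. The primary structure is two simply-supported spans PQ and QR.
End slopes at the hinge Q, treating each span as simply supported:
  span PQ: point load 142.5 at a = 3: Pab(L + a)/(6LEI) = 448.9/EI
  span PQ: point load 138 at a = 4.5: Pab(L + a)/(6LEI) = 496.8/EI
  span QR: point load 80 at a = 5.25: Pab(L + b)/(6LEI) = 153.1/EI
  span QR: triangular load, peak 40: w₀L³/(45EI) = 304.9/EI
  relative rotation θ_0 = (945.7 + 458)/EI = 1404/EI
A unit hogging moment at Q produces rotation L₁/(3EI) + L₂/(3EI) = 4.833/EI.
Compatibility: M_Q·(L₁+L₂)/(3EI) = θ_0, giving M_Q = 290.4 kN·m (hogging).
Span QR, ΣM about R: R_Q^{QR}·7 = 793.3 + 290.4, so R_Q^{QR} = 154.8 kN and R_R = 220 − 154.8 = 65.18 kN.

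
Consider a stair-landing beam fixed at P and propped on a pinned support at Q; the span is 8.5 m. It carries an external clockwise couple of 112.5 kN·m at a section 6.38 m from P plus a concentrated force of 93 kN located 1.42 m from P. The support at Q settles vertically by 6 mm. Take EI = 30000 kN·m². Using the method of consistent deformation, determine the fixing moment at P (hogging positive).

M_P = 62.53 kN·m

Remove the prop at Q; the released (primary) structure is a cantilever built in at P.
Deflection at Q on the released cantilever, summing each load's contribution:
  clockwise couple 112.5 at a = 6.38: M₀a(2L − a)/(2EI) = 3811/EI
  point load 93 at a = 1.42: Pa²(3L − a)/(6EI) = 752.6/EI
  δ_0 = 4564/EI
Tip deflection under a unit load at Q: L³/(3EI) = 204.7/EI.
With EI = 30000 kN·m²: δ_0 = 0.15213 m and δ_{QQ} = 0.006824 m/kN.
Compatibility — the beam at Q must follow the support down by 0.006 m: δ_0 − R_Q·δ_{QQ} = 0.006, so R_Q = (0.15213 − 0.006)/0.006824 = 21.42 kN.
Moment equilibrium about P: M_P = Σ(load moments about P) − R_Q·L = 244.6 − 21.42×8.5 = 62.53 kN·m.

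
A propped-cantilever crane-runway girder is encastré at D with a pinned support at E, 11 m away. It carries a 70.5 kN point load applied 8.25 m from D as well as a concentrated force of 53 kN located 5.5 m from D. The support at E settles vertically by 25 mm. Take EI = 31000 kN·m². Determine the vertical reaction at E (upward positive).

R_E = 59.43 kN

Choose R_E as the redundant. The primary structure is the cantilever fixed at D.
Primary-structure tip deflection at E by superposition:
  point load 70.5 at a = 8.25: Pa²(3L − a)/(6EI) = 19793/EI
  point load 53 at a = 5.5: Pa²(3L − a)/(6EI) = 7348/EI
  δ_0 = 27142/EI
Flexibility coefficient — unit upward force at E: δ_{EE} = L³/(3EI) = 443.7/EI.
With EI = 31000 kN·m²: δ_0 = 0.87554 m and δ_{EE} = 0.014312 m/kN.
Compatibility — the beam at E must follow the support down by 0.025 m: δ_0 − R_E·δ_{EE} = 0.025, so R_E = (0.87554 − 0.025)/0.014312 = 59.43 kN.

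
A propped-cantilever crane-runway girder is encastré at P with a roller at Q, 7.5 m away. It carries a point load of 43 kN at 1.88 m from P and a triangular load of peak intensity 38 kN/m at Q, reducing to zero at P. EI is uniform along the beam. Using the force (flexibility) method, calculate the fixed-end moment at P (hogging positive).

M_P = 177.7 kN·m

Take the reaction at Q as the redundant and release it; the primary structure is a cantilever fixed at P.
Primary-structure tip deflection at Q by superposition:
  point load 43 at a = 1.88: Pa²(3L − a)/(6EI) = 522.3/EI
  triangular load, peak 38 at the free end: 11w₀L⁴/(120EI) = 11021/EI
  δ_0 = 11544/EI
Tip deflection under a unit load at Q: L³/(3EI) = 140.6/EI.
Compatibility at Q: δ_0 − R_Q·δ_{QQ} = 0, so R_Q = 11544/140.6 = 82.09 kN.
Moment equilibrium about P: M_P = Σ(load moments about P) − R_Q·L = 793.3 − 82.09×7.5 = 177.7 kN·m.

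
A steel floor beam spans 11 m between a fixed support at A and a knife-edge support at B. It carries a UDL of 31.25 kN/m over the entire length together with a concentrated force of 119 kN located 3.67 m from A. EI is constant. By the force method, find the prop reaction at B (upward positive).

R_B = 146.6 kN

Remove the prop at B; the released (primary) structure is a cantilever built in at A.
Deflection at B on the released cantilever, summing each load's contribution:
  UDL 31.25: wL⁴/(8EI) = 57191/EI
  point load 119 at a = 3.67: Pa²(3L − a)/(6EI) = 7835/EI
  δ_0 = 65026/EI
Flexibility coefficient — unit upward force at B: δ_{BB} = L³/(3EI) = 443.7/EI.
Compatibility at B: δ_0 − R_B·δ_{BB} = 0, so R_B = 65026/443.7 = 146.6 kN.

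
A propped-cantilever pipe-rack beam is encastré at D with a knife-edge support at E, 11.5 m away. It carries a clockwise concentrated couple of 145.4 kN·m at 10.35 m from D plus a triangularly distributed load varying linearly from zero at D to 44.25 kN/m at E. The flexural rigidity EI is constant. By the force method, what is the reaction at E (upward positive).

Take the reaction at E as the redundant and release it; the primary structure is a cantilever fixed at D.
Free-end deflection of the primary structure under the applied loading (downward +):
  clockwise couple 145.4 at a = 10.35: M₀a(2L − a)/(2EI) = 9518/EI
  triangular load, peak 44.25 at the free end: 11w₀L⁴/(120EI) = 70944/EI
  δ_0 = 80462/EI
Tip deflection under a unit load at E: L³/(3EI) = 507/EI.
Compatibility at E: δ_0 − R_E·δ_{EE} = 0, so R_E = 80462/507 = 158.7 kN.

R_E = 158.7 kN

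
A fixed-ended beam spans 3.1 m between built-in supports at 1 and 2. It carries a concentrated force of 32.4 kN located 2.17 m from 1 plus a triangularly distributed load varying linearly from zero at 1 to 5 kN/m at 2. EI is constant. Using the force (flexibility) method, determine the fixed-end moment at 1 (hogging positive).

M_1 = 7.929 kN·m

Take the two fixed-end moments M_1, M_2 as redundants; the released structure is the simple span 12.
Simple-span end rotations at 1 and 2 under the given loads:
  at 1: point load 32.4 at a = 2.17: Pab(L + b)/(6LEI) = 14.17/EI
  at 2: point load 32.4 at a = 2.17: Pab(L + a)/(6LEI) = 18.53/EI
  at 1: triangular load, peak 5: 7w₀L³/(360EI) = 2.896/EI
  at 2: triangular load, peak 5: w₀L³/(45EI) = 3.31/EI
  θ_10 = 17.06/EI,  θ_20 = 21.84/EI
Flexibility coefficients: a unit moment at one end gives L/(3EI) there and L/(6EI) at the far end, so f₁₁ = f₂₂ = 1.033/EI and f₁₂ = f₂₁ = 0.5167/EI.
Compatibility — zero rotation at each built-in end:
  1.033 M_1 + 0.5167 M_2 = 17.06
  0.5167 M_1 + 1.033 M_2 = 21.84
Solving the pair gives M_1 = 7.929 kN·m and M_2 = 17.17 kN·m (hogging).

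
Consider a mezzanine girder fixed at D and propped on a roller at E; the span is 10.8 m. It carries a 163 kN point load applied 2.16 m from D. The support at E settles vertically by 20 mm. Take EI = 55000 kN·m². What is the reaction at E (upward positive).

Release the roller at E. Primary structure: cantilever fixed at D.
Deflection at E on the released cantilever, summing each load's contribution:
  point load 163 at a = 2.16: Pa²(3L − a)/(6EI) = 3833/EI
Flexibility coefficient — unit upward force at E: δ_{EE} = L³/(3EI) = 419.9/EI.
With EI = 55000 kN·m²: δ_0 = 0.069689 m and δ_{EE} = 0.007635 m/kN.
Compatibility — the beam at E must follow the support down by 0.02 m: δ_0 − R_E·δ_{EE} = 0.02, so R_E = (0.069689 − 0.02)/0.007635 = 6.508 kN.

R_E = 6.508 kN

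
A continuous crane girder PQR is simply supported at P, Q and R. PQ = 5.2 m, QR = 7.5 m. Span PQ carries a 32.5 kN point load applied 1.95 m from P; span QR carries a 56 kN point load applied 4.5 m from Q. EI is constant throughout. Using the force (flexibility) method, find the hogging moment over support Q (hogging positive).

Insert a hinge at Q; M_Q is the redundant, and each span becomes simply supported.
Discontinuity in slope at Q on the released structure — sum the simple-span end rotations:
  span PQ: point load 32.5 at a = 1.95: Pab(L + a)/(6LEI) = 47.2/EI
  span QR: point load 56 at a = 4.5: Pab(L + b)/(6LEI) = 176.4/EI
  relative rotation θ_0 = (47.2 + 176.4)/EI = 223.6/EI
A unit hogging moment at Q produces rotation L₁/(3EI) + L₂/(3EI) = 4.233/EI.
Slope continuity at Q: θ_0 = M_Q·4.233/EI, so M_Q = 223.6/4.233 = 52.82 kN·m (hogging).

M_Q = 52.82 kN·m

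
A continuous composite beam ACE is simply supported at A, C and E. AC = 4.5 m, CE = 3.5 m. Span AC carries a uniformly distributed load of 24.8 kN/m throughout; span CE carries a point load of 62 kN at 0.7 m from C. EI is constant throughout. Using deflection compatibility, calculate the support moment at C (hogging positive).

M_C = 48.98 kN·m

Release continuity at C by inserting a hinge; the redundant is the internal moment M_C. The primary structure is two simply-supported spans AC and CE.
End slopes at the hinge C, treating each span as simply supported:
  span AC: UDL 24.8: wL³/(24EI) = 94.16/EI
  span CE: point load 62 at a = 0.7: Pab(L + b)/(6LEI) = 36.46/EI
  relative rotation θ_0 = (94.16 + 36.46)/EI = 130.6/EI
A unit hogging moment at C produces rotation L₁/(3EI) + L₂/(3EI) = 2.667/EI.
Slope continuity at C: θ_0 = M_C·2.667/EI, so M_C = 130.6/2.667 = 48.98 kN·m (hogging).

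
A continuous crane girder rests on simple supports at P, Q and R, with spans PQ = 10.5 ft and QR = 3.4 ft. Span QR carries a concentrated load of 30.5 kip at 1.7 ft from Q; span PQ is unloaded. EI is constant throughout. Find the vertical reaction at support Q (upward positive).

R_Q = 17.1 kip

Insert a hinge at Q; M_Q is the redundant, and each span becomes simply supported.
Discontinuity in slope at Q on the released structure — sum the simple-span end rotations:
  span QR: point load 30.5 at a = 1.7: Pab(L + b)/(6LEI) = 22.04/EI
  relative rotation θ_0 = (0 + 22.04)/EI = 22.04/EI
A unit hogging moment at Q produces rotation L₁/(3EI) + L₂/(3EI) = 4.633/EI.
Slope continuity at Q: θ_0 = M_Q·4.633/EI, so M_Q = 22.04/4.633 = 4.756 kip·ft (hogging).
Span PQ, ΣM about P with M_Q applied at Q: R_Q^{PQ}·10.5 = 0 + 4.756, so R_Q^{PQ} = 0.453 kip and R_P = 0 − 0.453 = -0.453 kip.
Span QR, ΣM about R: R_Q^{QR}·3.4 = 51.85 + 4.756, so R_Q^{QR} = 16.65 kip and R_R = 30.5 − 16.65 = 13.85 kip.
R_Q = 0.453 + 16.65 = 17.1 kip.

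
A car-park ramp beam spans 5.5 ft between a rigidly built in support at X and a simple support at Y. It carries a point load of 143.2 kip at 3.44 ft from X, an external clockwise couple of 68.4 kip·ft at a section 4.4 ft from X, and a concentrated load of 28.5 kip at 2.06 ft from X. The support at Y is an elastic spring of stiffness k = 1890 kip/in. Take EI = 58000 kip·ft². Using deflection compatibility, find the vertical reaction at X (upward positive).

Take the reaction at Y as the redundant and release it; the primary structure is a cantilever fixed at X.
Free-end deflection of the primary structure under the applied loading (downward +):
  point load 143.2 at a = 3.44: Pa²(3L − a)/(6EI) = 3689/EI
  clockwise couple 68.4 at a = 4.4: M₀a(2L − a)/(2EI) = 993.2/EI
  point load 28.5 at a = 2.06: Pa²(3L − a)/(6EI) = 291.1/EI
  δ_0 = 4973/EI
Flexibility coefficient — unit upward force at Y: δ_{YY} = L³/(3EI) = 55.46/EI.
With EI = 58000 kip·ft²: δ_0 = 0.085737 ft and δ_{YY} = 0.000956 ft/kip.
Compatibility — the spring shortens by R_Y/k under the reaction it provides: δ_0 − R_Y·δ_{YY} = R_Y/k. With 1/k = 1/(1890×12) ft/kip = 0.000044 ft/kip, R_Y = δ_0 / (δ_{YY} + 1/k) = 0.085737 / (0.000956 + 0.000044) = 85.71 kip.
Vertical equilibrium: R_X = ΣP − R_Y = 171.7 − 85.71 = 85.99 kip.

R_X = 85.99 kip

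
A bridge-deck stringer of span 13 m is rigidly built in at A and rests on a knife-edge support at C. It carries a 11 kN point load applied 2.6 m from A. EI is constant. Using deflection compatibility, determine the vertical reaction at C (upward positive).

R_C = 0.616 kN

Choose R_C as the redundant. The primary structure is the cantilever fixed at A.
Deflection at C on the released cantilever, summing each load's contribution:
  point load 11 at a = 2.6: Pa²(3L − a)/(6EI) = 451.1/EI
Tip deflection under a unit load at C: L³/(3EI) = 732.3/EI.
The prop prevents deflection at C: R_C = δ_0/δ_{CC} = 451.1/732.3 = 0.616 kN.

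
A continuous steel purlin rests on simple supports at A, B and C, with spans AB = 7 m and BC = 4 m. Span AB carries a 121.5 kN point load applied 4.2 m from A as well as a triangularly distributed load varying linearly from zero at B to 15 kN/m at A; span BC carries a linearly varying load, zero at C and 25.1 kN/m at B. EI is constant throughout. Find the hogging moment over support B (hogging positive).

Release continuity at B by inserting a hinge; the redundant is the internal moment M_B. The primary structure is two simply-supported spans AB and BC.
Rotations at B on the released spans (each span's end-slope, ×1/EI):
  span AB: point load 121.5 at a = 4.2: Pab(L + a)/(6LEI) = 381/EI
  span AB: triangular load, peak 15: 7w₀L³/(360EI) = 100/EI
  span BC: triangular load, peak 25.1: w₀L³/(45EI) = 35.7/EI
  relative rotation θ_0 = (481.1 + 35.7)/EI = 516.8/EI
A unit hogging moment at B produces rotation L₁/(3EI) + L₂/(3EI) = 3.667/EI.
Compatibility: M_B·(L₁+L₂)/(3EI) = θ_0, giving M_B = 140.9 kN·m (hogging).

M_B = 140.9 kN·m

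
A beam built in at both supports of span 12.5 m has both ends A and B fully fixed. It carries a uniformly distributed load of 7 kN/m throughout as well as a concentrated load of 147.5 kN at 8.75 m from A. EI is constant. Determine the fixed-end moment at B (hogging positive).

Release both end moments; the primary structure is a simply-supported span AB with redundants M_A and M_B.
Simple-span end rotations at A and B under the given loads:
  at A: UDL 7: wL³/(24EI) = 569.7/EI
  at B: UDL 7: wL³/(24EI) = 569.7/EI
  at A: point load 147.5 at a = 8.75: Pab(L + b)/(6LEI) = 1049/EI
  at B: point load 147.5 at a = 8.75: Pab(L + a)/(6LEI) = 1371/EI
  θ_A0 = 1618/EI,  θ_B0 = 1941/EI
Flexibility coefficients: a unit moment at one end gives L/(3EI) there and L/(6EI) at the far end, so f₁₁ = f₂₂ = 4.167/EI and f₁₂ = f₂₁ = 2.083/EI.
Compatibility — zero rotation at each built-in end:
  4.167 M_A + 2.083 M_B = 1618
  2.083 M_A + 4.167 M_B = 1941
Solving the pair gives M_A = 207.3 kN·m and M_B = 362.2 kN·m (hogging).

M_B = 362.2 kN·m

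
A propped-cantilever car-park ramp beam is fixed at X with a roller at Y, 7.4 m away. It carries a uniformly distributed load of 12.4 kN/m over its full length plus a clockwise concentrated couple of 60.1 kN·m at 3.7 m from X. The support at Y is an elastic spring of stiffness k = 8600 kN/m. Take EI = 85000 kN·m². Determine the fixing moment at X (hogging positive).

Release the roller at Y. Primary structure: cantilever fixed at X.
Deflection at Y on the released cantilever, summing each load's contribution:
  UDL 12.4: wL⁴/(8EI) = 4648/EI
  clockwise couple 60.1 at a = 3.7: M₀a(2L − a)/(2EI) = 1234/EI
  δ_0 = 5882/EI
Tip deflection under a unit load at Y: L³/(3EI) = 135.1/EI.
With EI = 85000 kN·m²: δ_0 = 0.069201 m and δ_{YY} = 0.001589 m/kN.
Compatibility — the spring shortens by R_Y/k under the reaction it provides: δ_0 − R_Y·δ_{YY} = R_Y/k. With 1/k = 0.000116 m/kN, R_Y = δ_0 / (δ_{YY} + 1/k) = 0.069201 / (0.001589 + 0.000116) = 40.58 kN.
Moment equilibrium about X: M_X = Σ(load moments about X) − R_Y·L = 399.6 − 40.58×7.4 = 99.34 kN·m.

M_X = 99.34 kN·m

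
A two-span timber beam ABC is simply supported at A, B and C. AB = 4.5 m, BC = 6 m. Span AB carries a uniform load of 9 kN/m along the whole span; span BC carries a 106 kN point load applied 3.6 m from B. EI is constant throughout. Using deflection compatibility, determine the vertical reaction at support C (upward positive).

R_C = 51.8 kN

Release continuity at B by inserting a hinge; the redundant is the internal moment M_B. The primary structure is two simply-supported spans AB and BC.
Rotations at B on the released spans (each span's end-slope, ×1/EI):
  span AB: UDL 9: wL³/(24EI) = 34.17/EI
  span BC: point load 106 at a = 3.6: Pab(L + b)/(6LEI) = 213.7/EI
  relative rotation θ_0 = (34.17 + 213.7)/EI = 247.9/EI
A unit hogging moment at B produces rotation L₁/(3EI) + L₂/(3EI) = 3.5/EI.
Slope continuity at B: θ_0 = M_B·3.5/EI, so M_B = 247.9/3.5 = 70.82 kN·m (hogging).
Span BC, ΣM about C: R_B^{BC}·6 = 254.4 + 70.82, so R_B^{BC} = 54.2 kN and R_C = 106 − 54.2 = 51.8 kN.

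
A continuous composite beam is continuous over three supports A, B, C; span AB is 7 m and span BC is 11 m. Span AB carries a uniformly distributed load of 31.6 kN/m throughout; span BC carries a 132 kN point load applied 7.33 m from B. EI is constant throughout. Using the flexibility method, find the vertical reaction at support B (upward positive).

Release continuity at B by inserting a hinge; the redundant is the internal moment M_B. The primary structure is two simply-supported spans AB and BC.
Discontinuity in slope at B on the released structure — sum the simple-span end rotations:
  span AB: UDL 31.6: wL³/(24EI) = 451.6/EI
  span BC: point load 132 at a = 7.33: Pab(L + b)/(6LEI) = 789.3/EI
  relative rotation θ_0 = (451.6 + 789.3)/EI = 1241/EI
A unit hogging moment at B produces rotation L₁/(3EI) + L₂/(3EI) = 6/EI.
Compatibility: M_B·(L₁+L₂)/(3EI) = θ_0, giving M_B = 206.8 kN·m (hogging).
Span AB, ΣM about A with M_B applied at B: R_B^{AB}·7 = 774.2 + 206.8, so R_B^{AB} = 140.1 kN and R_A = 221.2 − 140.1 = 81.05 kN.
Span BC, ΣM about C: R_B^{BC}·11 = 484.4 + 206.8, so R_B^{BC} = 62.84 kN and R_C = 132 − 62.84 = 69.16 kN.
R_B = 140.1 + 62.84 = 203 kN.

R_B = 203 kN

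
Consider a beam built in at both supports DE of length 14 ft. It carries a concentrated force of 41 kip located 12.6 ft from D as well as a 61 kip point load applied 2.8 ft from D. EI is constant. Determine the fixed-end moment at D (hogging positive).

Take the two fixed-end moments M_D, M_E as redundants; the released structure is the simple span DE.
On the primary (simply-supported) span, the end slopes from the loading are:
  at D: point load 41 at a = 12.6: Pab(L + b)/(6LEI) = 132.6/EI
  at E: point load 41 at a = 12.6: Pab(L + a)/(6LEI) = 229/EI
  at D: point load 61 at a = 2.8: Pab(L + b)/(6LEI) = 573.9/EI
  at E: point load 61 at a = 2.8: Pab(L + a)/(6LEI) = 382.6/EI
  θ_D0 = 706.5/EI,  θ_E0 = 611.6/EI
Flexibility coefficients: a unit moment at one end gives L/(3EI) there and L/(6EI) at the far end, so f₁₁ = f₂₂ = 4.667/EI and f₁₂ = f₂₁ = 2.333/EI.
Compatibility — zero rotation at each built-in end:
  4.667 M_D + 2.333 M_E = 706.5
  2.333 M_D + 4.667 M_E = 611.6
Solving the pair gives M_D = 114.5 kip·ft and M_E = 73.82 kip·ft (hogging).

M_D = 114.5 kip·ft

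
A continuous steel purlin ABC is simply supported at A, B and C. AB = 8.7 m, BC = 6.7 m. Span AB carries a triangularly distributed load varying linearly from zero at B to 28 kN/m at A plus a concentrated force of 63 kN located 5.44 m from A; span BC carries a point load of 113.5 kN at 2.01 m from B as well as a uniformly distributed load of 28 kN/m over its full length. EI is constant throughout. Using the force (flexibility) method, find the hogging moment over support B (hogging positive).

Release continuity at B by inserting a hinge; the redundant is the internal moment M_B. The primary structure is two simply-supported spans AB and BC.
Rotations at B on the released spans (each span's end-slope, ×1/EI):
  span AB: triangular load, peak 28: 7w₀L³/(360EI) = 358.5/EI
  span AB: point load 63 at a = 5.44: Pab(L + a)/(6LEI) = 302.6/EI
  span BC: point load 113.5 at a = 2.01: Pab(L + b)/(6LEI) = 303.2/EI
  span BC: UDL 28: wL³/(24EI) = 350.9/EI
  relative rotation θ_0 = (661.2 + 654)/EI = 1315/EI
A unit hogging moment at B produces rotation L₁/(3EI) + L₂/(3EI) = 5.133/EI.
Compatibility: M_B·(L₁+L₂)/(3EI) = θ_0, giving M_B = 256.2 kN·m (hogging).

M_B = 256.2 kN·m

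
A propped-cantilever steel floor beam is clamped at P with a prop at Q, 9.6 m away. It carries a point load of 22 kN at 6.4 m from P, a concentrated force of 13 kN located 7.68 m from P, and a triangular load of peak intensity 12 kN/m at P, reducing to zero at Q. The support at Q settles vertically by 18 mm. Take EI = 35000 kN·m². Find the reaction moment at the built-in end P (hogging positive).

M_P = 137.5 kN·m

Remove the prop at Q; the released (primary) structure is a cantilever built in at P.
Free-end deflection of the primary structure under the applied loading (downward +):
  point load 22 at a = 6.4: Pa²(3L − a)/(6EI) = 3364/EI
  point load 13 at a = 7.68: Pa²(3L − a)/(6EI) = 2699/EI
  triangular load, peak 12 at the fixed end: w₀L⁴/(30EI) = 3397/EI
  δ_0 = 9461/EI
Tip deflection under a unit load at Q: L³/(3EI) = 294.9/EI.
With EI = 35000 kN·m²: δ_0 = 0.2703 m and δ_{QQ} = 0.008426 m/kN.
Compatibility — the beam at Q must follow the support down by 0.018 m: δ_0 − R_Q·δ_{QQ} = 0.018, so R_Q = (0.2703 − 0.018)/0.008426 = 29.94 kN.
Moment equilibrium about P: M_P = Σ(load moments about P) − R_Q·L = 425 − 29.94×9.6 = 137.5 kN·m.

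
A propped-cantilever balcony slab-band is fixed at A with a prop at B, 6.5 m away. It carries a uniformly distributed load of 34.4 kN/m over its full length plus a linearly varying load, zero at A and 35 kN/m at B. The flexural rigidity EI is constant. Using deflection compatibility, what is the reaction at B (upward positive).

Choose R_B as the redundant. The primary structure is the cantilever fixed at A.
Downward deflection at the released point B due to the loads:
  UDL 34.4: wL⁴/(8EI) = 7676/EI
  triangular load, peak 35 at the free end: 11w₀L⁴/(120EI) = 5727/EI
  δ_0 = 13403/EI
Tip deflection under a unit load at B: L³/(3EI) = 91.54/EI.
Compatibility at B: δ_0 − R_B·δ_{BB} = 0, so R_B = 13403/91.54 = 146.4 kN.

R_B = 146.4 kN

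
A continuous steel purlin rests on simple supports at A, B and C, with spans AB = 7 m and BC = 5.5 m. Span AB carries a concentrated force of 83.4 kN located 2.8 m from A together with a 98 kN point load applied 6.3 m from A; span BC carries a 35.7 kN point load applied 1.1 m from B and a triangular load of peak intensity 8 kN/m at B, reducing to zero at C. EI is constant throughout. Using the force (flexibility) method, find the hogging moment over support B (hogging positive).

Insert a hinge at B; M_B is the redundant, and each span becomes simply supported.
End slopes at the hinge B, treating each span as simply supported:
  span AB: point load 83.4 at a = 2.8: Pab(L + a)/(6LEI) = 228.8/EI
  span AB: point load 98 at a = 6.3: Pab(L + a)/(6LEI) = 136.9/EI
  span BC: point load 35.7 at a = 1.1: Pab(L + b)/(6LEI) = 51.84/EI
  span BC: triangular load, peak 8: w₀L³/(45EI) = 29.58/EI
  relative rotation θ_0 = (365.7 + 81.41)/EI = 447.1/EI
A unit hogging moment at B produces rotation L₁/(3EI) + L₂/(3EI) = 4.167/EI.
Slope continuity at B: θ_0 = M_B·4.167/EI, so M_B = 447.1/4.167 = 107.3 kN·m (hogging).

M_B = 107.3 kN·m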